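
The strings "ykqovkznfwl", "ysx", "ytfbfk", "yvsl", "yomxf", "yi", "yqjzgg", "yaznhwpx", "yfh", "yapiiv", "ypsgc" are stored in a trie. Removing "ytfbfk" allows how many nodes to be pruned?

A node on "ytfbfk"'s path can go only if nothing else ends at it or branches off below it.
The suffix "tfbfk" (5 nodes) is used only by "ytfbfk"; the node for "y" still has the child "k", so pruning stops there.
Nodes removed: 5

5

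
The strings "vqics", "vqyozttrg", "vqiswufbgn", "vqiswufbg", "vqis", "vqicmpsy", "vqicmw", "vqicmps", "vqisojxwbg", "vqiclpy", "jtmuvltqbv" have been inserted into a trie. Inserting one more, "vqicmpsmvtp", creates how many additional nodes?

4

"vqicmps" is already a path in the trie; the remaining "mvtp" must be added.
New nodes needed: |"vqicmpsmvtp"| − 7 = 11 − 7 = 4.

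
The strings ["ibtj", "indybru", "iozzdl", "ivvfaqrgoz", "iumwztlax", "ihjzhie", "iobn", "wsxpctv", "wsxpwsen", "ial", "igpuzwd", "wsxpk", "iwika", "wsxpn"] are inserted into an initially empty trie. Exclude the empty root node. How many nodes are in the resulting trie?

65

For each word, the new-node count is its length minus the longest prefix already in the trie:
  "ibtj" → 4 new (i, b, t, j)
  "indybru" → prefix "i" already present; 6 new (n, d, y, b, r, u)
  "iozzdl" → prefix "i" already present; 5 new (o, z, z, d, l)
  "ivvfaqrgoz" → prefix "i" already present; 9 new (v, v, f, a, q, r, g, o, z)
  "iumwztlax" → prefix "i" already present; 8 new (u, m, w, z, t, l, a, x)
  "ihjzhie" → prefix "i" already present; 6 new (h, j, z, h, i, e)
  "iobn" → prefix "io" already present; 2 new (b, n)
  "wsxpctv" → 7 new (w, s, x, p, c, t, v)
  "wsxpwsen" → prefix "wsxp" already present; 4 new (w, s, e, n)
  "ial" → prefix "i" already present; 2 new (a, l)
  "igpuzwd" → prefix "i" already present; 6 new (g, p, u, z, w, d)
  "wsxpk" → prefix "wsxp" already present; 1 new (k)
  "iwika" → prefix "i" already present; 4 new (w, i, k, a)
  "wsxpn" → prefix "wsxp" already present; 1 new (n)
Total nodes = 4 + 6 + 5 + 9 + 8 + 6 + 2 + 7 + 4 + 2 + 6 + 1 + 4 + 1 = 65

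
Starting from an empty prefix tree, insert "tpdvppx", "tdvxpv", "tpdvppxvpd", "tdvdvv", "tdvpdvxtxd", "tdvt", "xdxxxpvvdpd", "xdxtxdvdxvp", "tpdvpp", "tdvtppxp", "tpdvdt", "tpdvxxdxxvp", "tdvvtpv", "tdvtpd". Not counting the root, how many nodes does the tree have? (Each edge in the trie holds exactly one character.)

Count nodes per top-level branch (shared prefixes stored once):
  't'-branch (tdvdvv, tdvpdvxtxd, tdvt, tdvtpd, tdvtppxp, tdvvtpv, tdvxpv, tpdvdt, tpdvpp, tpdvppx, tpdvppxvpd, tpdvxxdxxvp): 44 nodes
  'x'-branch (xdxtxdvdxvp, xdxxxpvvdpd): 19 nodes
Sum: 63

63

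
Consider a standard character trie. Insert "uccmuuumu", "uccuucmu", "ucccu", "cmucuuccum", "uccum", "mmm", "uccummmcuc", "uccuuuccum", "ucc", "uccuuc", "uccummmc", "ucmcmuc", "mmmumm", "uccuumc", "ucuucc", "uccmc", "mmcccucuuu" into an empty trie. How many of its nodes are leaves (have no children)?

A leaf is a node with no children — equivalently, the end of a word that is not a proper prefix of any other stored word.
Those words: "cmucuuccum", "mmcccucuuu", "mmmumm", "ucccu", "uccmc", "uccmuuumu", "uccummmcuc", "uccuucmu", "uccuumc", "uccuuuccum", "ucmcmuc", "ucuucc"
Leaf count: 12

12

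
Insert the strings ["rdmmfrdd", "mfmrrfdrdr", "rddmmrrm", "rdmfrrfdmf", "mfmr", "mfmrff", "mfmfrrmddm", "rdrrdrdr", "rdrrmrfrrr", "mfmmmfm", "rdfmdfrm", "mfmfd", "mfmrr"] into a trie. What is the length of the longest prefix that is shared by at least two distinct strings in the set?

The deepest shared node is where two words last agree before diverging.
e.g. "mfmrr" and "mfmrrfdrdr" share the prefix "mfmrr" of length 5; no pair shares a longer one.
Longest shared-prefix length: 5

5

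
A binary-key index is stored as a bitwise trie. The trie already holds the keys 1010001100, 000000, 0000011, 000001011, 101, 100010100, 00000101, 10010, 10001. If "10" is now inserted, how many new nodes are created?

Every character of "10" already lies on an existing path (it is a prefix of some stored word).
No new nodes are needed: 0.

0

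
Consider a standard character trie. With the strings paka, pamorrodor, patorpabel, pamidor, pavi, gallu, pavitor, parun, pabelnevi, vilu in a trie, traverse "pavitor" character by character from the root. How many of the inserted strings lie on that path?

Traverse "pavitor" character by character; count nodes along the way that are marked as word ends.
Prefixes of the query that are stored words: "pavi", "pavitor"
Count: 2

2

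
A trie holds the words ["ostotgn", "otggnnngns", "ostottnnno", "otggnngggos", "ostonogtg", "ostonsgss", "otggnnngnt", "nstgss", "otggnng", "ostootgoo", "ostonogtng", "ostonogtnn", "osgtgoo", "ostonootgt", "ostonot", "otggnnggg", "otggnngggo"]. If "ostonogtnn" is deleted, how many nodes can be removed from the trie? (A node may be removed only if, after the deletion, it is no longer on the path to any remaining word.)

1

Walk "ostonogtnn" from the leaf back toward the root, removing each node that no remaining word uses.
The suffix "n" (1 node) is used only by "ostonogtnn"; the node for "ostonogtn" still has the child "g", so pruning stops there.
Nodes removed: 1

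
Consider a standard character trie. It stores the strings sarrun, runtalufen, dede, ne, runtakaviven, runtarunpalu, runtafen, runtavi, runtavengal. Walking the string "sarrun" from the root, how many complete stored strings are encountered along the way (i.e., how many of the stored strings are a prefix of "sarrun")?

Check each prefix of "sarrun" against the stored set — each match is an end-marker on the path.
Prefixes of the query that are stored words: "sarrun"
Count: 1

1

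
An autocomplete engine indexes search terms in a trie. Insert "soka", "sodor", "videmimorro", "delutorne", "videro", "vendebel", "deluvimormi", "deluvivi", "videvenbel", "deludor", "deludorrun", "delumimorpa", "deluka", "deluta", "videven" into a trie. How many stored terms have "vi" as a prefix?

Filter for entries beginning with "vi":
Matches: "videmimorro", "videro", "videven", "videvenbel"
Count: 4

4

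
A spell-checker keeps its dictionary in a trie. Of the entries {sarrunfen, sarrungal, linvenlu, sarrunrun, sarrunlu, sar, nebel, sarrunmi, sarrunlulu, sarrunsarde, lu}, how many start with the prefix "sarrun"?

Traverse to the node for "sarrun", then collect every word in that subtree.
Matches: "sarrunfen", "sarrungal", "sarrunlu", "sarrunlulu", "sarrunmi", "sarrunrun", "sarrunsarde"
Count: 7

7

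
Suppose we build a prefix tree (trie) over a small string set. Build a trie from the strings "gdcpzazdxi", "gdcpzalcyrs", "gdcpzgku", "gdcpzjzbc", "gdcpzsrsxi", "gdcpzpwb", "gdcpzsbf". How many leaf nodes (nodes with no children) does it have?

A leaf is a node with no children — equivalently, the end of a word that is not a proper prefix of any other stored word.
Those words: "gdcpzalcyrs", "gdcpzazdxi", "gdcpzgku", "gdcpzjzbc", "gdcpzpwb", "gdcpzsbf", "gdcpzsrsxi"
Leaf count: 7

7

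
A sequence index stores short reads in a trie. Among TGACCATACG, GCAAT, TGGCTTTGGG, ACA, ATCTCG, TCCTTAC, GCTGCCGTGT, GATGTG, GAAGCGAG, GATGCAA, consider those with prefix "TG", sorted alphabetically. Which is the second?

Filter for "TG…" and sort: "TGACCATACG", "TGGCTTTGGG"
The 2nd is TGGCTTTGGG.

TGGCTTTGGG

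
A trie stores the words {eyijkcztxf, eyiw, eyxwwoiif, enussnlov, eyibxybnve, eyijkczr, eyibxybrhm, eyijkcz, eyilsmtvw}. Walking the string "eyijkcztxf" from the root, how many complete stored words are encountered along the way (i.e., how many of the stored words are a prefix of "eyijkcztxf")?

Walk "eyijkcztxf" from the root; an end-of-word marker is hit whenever a stored word is a prefix of "eyijkcztxf".
Prefixes of the query that are stored words: "eyijkcz", "eyijkcztxf"
Count: 2

2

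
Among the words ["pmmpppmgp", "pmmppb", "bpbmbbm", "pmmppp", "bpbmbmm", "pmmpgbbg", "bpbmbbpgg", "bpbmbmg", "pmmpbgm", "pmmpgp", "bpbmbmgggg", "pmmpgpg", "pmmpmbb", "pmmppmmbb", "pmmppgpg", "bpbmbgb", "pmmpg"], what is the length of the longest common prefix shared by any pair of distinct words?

The deepest shared node is where two words last agree before diverging.
e.g. "bpbmbmg" and "bpbmbmgggg" share the prefix "bpbmbmg" of length 7; no pair shares a longer one.
Longest shared-prefix length: 7

7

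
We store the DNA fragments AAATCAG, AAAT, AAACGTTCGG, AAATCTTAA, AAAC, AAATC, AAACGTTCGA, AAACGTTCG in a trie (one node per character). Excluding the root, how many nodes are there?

19

Trie structure (* marks end of a word):
(root)
└─ A
   └─ A
      └─ A
         ├─ C *
         │  └─ G
         │     └─ T
         │        └─ T
         │           └─ C
         │              └─ G *
         │                 ├─ A *
         │                 └─ G *
         └─ T *
            └─ C *
               ├─ A
               │  └─ G *
               └─ T
                  └─ T
                     └─ A
                        └─ A *
Counting every labelled node above: 19.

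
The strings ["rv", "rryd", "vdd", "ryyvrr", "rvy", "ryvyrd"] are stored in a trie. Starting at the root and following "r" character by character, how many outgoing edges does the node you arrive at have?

The children of the "r" node are the distinct next characters among strings starting with "r".
Characters that immediately follow "r" among the stored strings: {r, v, y}.
That node has 3 child edges.

3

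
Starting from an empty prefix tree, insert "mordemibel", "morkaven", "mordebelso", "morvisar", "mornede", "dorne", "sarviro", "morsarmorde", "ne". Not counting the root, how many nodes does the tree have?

Trace insertions, counting only characters that open a new branch:
  "mordemibel" → 10 new (m, o, r, d, e, m, i, b, e, l)
  "morkaven" → prefix "mor" already present; 5 new (k, a, v, e, n)
  "mordebelso" → prefix "morde" already present; 5 new (b, e, l, s, o)
  "morvisar" → prefix "mor" already present; 5 new (v, i, s, a, r)
  "mornede" → prefix "mor" already present; 4 new (n, e, d, e)
  "dorne" → 5 new (d, o, r, n, e)
  "sarviro" → 7 new (s, a, r, v, i, r, o)
  "morsarmorde" → prefix "mor" already present; 8 new (s, a, r, m, o, r, d, e)
  "ne" → 2 new (n, e)
Total nodes = 10 + 5 + 5 + 5 + 4 + 5 + 7 + 8 + 2 = 51

51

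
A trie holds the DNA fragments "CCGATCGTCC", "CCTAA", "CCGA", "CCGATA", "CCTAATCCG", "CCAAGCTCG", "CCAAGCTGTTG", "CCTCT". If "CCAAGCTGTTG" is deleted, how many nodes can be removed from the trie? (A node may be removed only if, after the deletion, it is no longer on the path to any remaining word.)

A node on "CCAAGCTGTTG"'s path can go only if nothing else ends at it or branches off below it.
The suffix "GTTG" (4 nodes) is used only by "CCAAGCTGTTG"; the node for "CCAAGCT" still has the child "C", so pruning stops there.
Nodes removed: 4

4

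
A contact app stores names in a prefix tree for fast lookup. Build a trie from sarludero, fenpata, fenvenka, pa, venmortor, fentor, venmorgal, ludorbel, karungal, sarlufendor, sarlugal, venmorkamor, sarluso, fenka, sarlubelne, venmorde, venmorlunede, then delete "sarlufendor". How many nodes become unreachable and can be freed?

6

A node on "sarlufendor"'s path can go only if nothing else ends at it or branches off below it.
The suffix "fendor" (6 nodes) is used only by "sarlufendor"; the node for "sarlu" still has the child "d", so pruning stops there.
Nodes removed: 6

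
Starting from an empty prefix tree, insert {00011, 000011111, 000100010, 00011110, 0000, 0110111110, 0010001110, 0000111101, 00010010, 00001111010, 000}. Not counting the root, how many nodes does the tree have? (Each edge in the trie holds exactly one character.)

41

For each word, the new-node count is its length minus the longest prefix already in the trie:
  "00011" → 5 new (0, 0, 0, 1, 1)
  "000011111" → prefix "000" already present; 6 new (0, 1, 1, 1, 1, 1)
  "000100010" → prefix "0001" already present; 5 new (0, 0, 0, 1, 0)
  "00011110" → prefix "00011" already present; 3 new (1, 1, 0)
  "0000" → prefix "0000" already present; 0 new (none)
  "0110111110" → prefix "0" already present; 9 new (1, 1, 0, 1, 1, 1, 1, 1, 0)
  "0010001110" → prefix "00" already present; 8 new (1, 0, 0, 0, 1, 1, 1, 0)
  "0000111101" → prefix "00001111" already present; 2 new (0, 1)
  "00010010" → prefix "000100" already present; 2 new (1, 0)
  "00001111010" → prefix "0000111101" already present; 1 new (0)
  "000" → prefix "000" already present; 0 new (none)
Total nodes = 5 + 6 + 5 + 3 + 0 + 9 + 8 + 2 + 2 + 1 + 0 = 41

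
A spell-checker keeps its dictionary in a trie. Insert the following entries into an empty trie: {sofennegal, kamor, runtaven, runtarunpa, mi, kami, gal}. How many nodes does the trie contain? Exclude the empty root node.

Trace insertions, counting only characters that open a new branch:
  "sofennegal" → 10 new (s, o, f, e, n, n, e, g, a, l)
  "kamor" → 5 new (k, a, m, o, r)
  "runtaven" → 8 new (r, u, n, t, a, v, e, n)
  "runtarunpa" → prefix "runta" already present; 5 new (r, u, n, p, a)
  "mi" → 2 new (m, i)
  "kami" → prefix "kam" already present; 1 new (i)
  "gal" → 3 new (g, a, l)
Total nodes = 10 + 5 + 8 + 5 + 2 + 1 + 3 = 34

34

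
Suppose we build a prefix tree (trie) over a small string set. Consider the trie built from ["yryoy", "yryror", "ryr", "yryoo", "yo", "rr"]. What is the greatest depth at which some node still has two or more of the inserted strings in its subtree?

Look for the deepest trie node that still has at least two words in its subtree.
"yryoo" and "yryoy" agree on "yryo" (4 characters) before diverging; nothing deeper is shared.
Longest shared-prefix length: 4

4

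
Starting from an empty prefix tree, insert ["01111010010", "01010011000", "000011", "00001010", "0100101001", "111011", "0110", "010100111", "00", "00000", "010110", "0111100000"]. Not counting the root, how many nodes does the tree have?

50

Insert word by word; a character creates a node only if that edge doesn't already exist:
  "01111010010" → 11 new (0, 1, 1, 1, 1, 0, 1, 0, 0, 1, 0)
  "01010011000" → prefix "01" already present; 9 new (0, 1, 0, 0, 1, 1, 0, 0, 0)
  "000011" → prefix "0" already present; 5 new (0, 0, 0, 1, 1)
  "00001010" → prefix "00001" already present; 3 new (0, 1, 0)
  "0100101001" → prefix "010" already present; 7 new (0, 1, 0, 1, 0, 0, 1)
  "111011" → 6 new (1, 1, 1, 0, 1, 1)
  "0110" → prefix "011" already present; 1 new (0)
  "010100111" → prefix "01010011" already present; 1 new (1)
  "00" → prefix "00" already present; 0 new (none)
  "00000" → prefix "0000" already present; 1 new (0)
  "010110" → prefix "0101" already present; 2 new (1, 0)
  "0111100000" → prefix "011110" already present; 4 new (0, 0, 0, 0)
Total nodes = 11 + 9 + 5 + 3 + 7 + 6 + 1 + 1 + 0 + 1 + 2 + 4 = 50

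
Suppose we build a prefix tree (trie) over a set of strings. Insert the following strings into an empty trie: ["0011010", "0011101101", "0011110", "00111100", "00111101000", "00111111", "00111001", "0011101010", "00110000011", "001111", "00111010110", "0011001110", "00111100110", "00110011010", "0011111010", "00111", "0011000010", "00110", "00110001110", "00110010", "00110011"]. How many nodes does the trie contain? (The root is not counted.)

For each word, the new-node count is its length minus the longest prefix already in the trie:
  "0011010" → 7 new (0, 0, 1, 1, 0, 1, 0)
  "0011101101" → prefix "0011" already present; 6 new (1, 0, 1, 1, 0, 1)
  "0011110" → prefix "00111" already present; 2 new (1, 0)
  "00111100" → prefix "0011110" already present; 1 new (0)
  "00111101000" → prefix "0011110" already present; 4 new (1, 0, 0, 0)
  "00111111" → prefix "001111" already present; 2 new (1, 1)
  "00111001" → prefix "001110" already present; 2 new (0, 1)
  "0011101010" → prefix "0011101" already present; 3 new (0, 1, 0)
  "00110000011" → prefix "00110" already present; 6 new (0, 0, 0, 0, 1, 1)
  "001111" → prefix "001111" already present; 0 new (none)
  "00111010110" → prefix "001110101" already present; 2 new (1, 0)
  "0011001110" → prefix "001100" already present; 4 new (1, 1, 1, 0)
  "00111100110" → prefix "00111100" already present; 3 new (1, 1, 0)
  "00110011010" → prefix "00110011" already present; 3 new (0, 1, 0)
  "0011111010" → prefix "0011111" already present; 3 new (0, 1, 0)
  "00111" → prefix "00111" already present; 0 new (none)
  "0011000010" → prefix "00110000" already present; 2 new (1, 0)
  "00110" → prefix "00110" already present; 0 new (none)
  "00110001110" → prefix "0011000" already present; 4 new (1, 1, 1, 0)
  "00110010" → prefix "0011001" already present; 1 new (0)
  "00110011" → prefix "00110011" already present; 0 new (none)
Total nodes = 7 + 6 + 2 + 1 + 4 + 2 + 2 + 3 + 6 + 0 + 2 + 4 + 3 + 3 + 3 + 0 + 2 + 0 + 4 + 1 + 0 = 55

55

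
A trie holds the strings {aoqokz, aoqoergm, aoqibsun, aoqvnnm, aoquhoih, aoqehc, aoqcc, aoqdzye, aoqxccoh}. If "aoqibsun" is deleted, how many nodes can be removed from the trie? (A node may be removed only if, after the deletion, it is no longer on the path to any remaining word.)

5

After clearing the end-marker at "aoqibsun", prune upward until reaching a node still needed by another word.
The suffix "ibsun" (5 nodes) is used only by "aoqibsun"; the node for "aoq" still has the child "o", so pruning stops there.
Nodes removed: 5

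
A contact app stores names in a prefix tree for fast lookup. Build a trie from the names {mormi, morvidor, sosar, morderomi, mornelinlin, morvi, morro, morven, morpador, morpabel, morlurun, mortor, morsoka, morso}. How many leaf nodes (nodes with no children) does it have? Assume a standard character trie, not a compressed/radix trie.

A leaf is a node with no children — equivalently, the end of a word that is not a proper prefix of any other stored word.
Those words: "morderomi", "morlurun", "mormi", "mornelinlin", "morpabel", "morpador", "morro", "morsoka", "mortor", "morven", "morvidor", "sosar"
Leaf count: 12

12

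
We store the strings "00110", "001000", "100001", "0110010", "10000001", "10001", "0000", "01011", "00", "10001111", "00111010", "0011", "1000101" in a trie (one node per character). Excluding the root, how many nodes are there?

38

Count nodes per top-level branch (shared prefixes stored once):
  '0'-branch (00, 0000, 001000, 0011, 00110, 00111010, 01011, 0110010): 23 nodes
  '1'-branch (10000001, 100001, 10001, 1000101, 10001111): 15 nodes
Sum: 38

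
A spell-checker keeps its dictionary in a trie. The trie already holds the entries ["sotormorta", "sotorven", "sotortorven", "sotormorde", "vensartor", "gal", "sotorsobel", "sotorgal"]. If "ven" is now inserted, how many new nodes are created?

0

Every character of "ven" already lies on an existing path (it is a prefix of some stored word).
No new nodes are needed: 0.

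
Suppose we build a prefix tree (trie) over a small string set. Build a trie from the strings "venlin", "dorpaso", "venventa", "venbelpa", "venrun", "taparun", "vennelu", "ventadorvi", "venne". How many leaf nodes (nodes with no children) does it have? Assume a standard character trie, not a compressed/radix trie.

8

A leaf is a node with no children — equivalently, the end of a word that is not a proper prefix of any other stored word.
Those words: "dorpaso", "taparun", "venbelpa", "venlin", "vennelu", "venrun", "ventadorvi", "venventa"
Leaf count: 8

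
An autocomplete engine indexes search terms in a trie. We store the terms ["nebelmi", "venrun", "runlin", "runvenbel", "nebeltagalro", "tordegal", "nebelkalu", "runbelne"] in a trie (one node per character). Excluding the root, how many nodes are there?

Count nodes per top-level branch (shared prefixes stored once):
  'n'-branch (nebelkalu, nebelmi, nebeltagalro): 18 nodes
  'r'-branch (runbelne, runlin, runvenbel): 17 nodes
  't'-branch (tordegal): 8 nodes
  'v'-branch (venrun): 6 nodes
Sum: 49

49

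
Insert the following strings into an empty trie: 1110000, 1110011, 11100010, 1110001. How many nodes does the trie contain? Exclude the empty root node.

11

Count nodes per top-level branch (shared prefixes stored once):
  '1'-branch (1110000, 1110001, 11100010, 1110011): 11 nodes
Sum: 11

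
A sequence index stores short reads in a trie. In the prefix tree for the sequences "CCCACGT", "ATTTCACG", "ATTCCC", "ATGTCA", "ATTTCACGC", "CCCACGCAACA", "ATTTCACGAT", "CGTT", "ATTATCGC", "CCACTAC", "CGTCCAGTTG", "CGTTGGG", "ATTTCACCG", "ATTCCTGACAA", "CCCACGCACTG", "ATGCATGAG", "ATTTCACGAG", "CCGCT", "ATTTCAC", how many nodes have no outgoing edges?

16

A leaf is a node with no children — equivalently, the end of a word that is not a proper prefix of any other stored word.
Those words: "ATGCATGAG", "ATGTCA", "ATTATCGC", "ATTCCC", "ATTCCTGACAA", "ATTTCACCG", "ATTTCACGAG", "ATTTCACGAT", "ATTTCACGC", "CCACTAC", "CCCACGCAACA", "CCCACGCACTG", "CCCACGT", "CCGCT", "CGTCCAGTTG", "CGTTGGG"
Leaf count: 16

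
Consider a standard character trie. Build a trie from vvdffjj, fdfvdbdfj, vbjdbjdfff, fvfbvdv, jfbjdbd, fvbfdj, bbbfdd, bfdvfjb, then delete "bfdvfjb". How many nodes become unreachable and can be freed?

A node on "bfdvfjb"'s path can go only if nothing else ends at it or branches off below it.
The suffix "fdvfjb" (6 nodes) is used only by "bfdvfjb"; the node for "b" still has the child "b", so pruning stops there.
Nodes removed: 6

6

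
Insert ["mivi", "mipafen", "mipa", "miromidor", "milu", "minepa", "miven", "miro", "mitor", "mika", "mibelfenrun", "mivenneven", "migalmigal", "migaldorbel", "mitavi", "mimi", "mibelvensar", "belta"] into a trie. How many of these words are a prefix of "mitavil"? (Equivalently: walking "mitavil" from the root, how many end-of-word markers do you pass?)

Walk "mitavil" from the root; an end-of-word marker is hit whenever a stored word is a prefix of "mitavil".
Prefixes of the query that are stored words: "mitavi"
Count: 1

1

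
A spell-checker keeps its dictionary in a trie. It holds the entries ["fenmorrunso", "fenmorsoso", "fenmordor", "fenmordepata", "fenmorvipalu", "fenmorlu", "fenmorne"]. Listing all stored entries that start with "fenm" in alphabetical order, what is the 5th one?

fenmorrunso

Filter for "fenm…" and sort: "fenmordepata", "fenmordor", "fenmorlu", "fenmorne", "fenmorrunso", "fenmorsoso", "fenmorvipalu"
Position 5: fenmorrunso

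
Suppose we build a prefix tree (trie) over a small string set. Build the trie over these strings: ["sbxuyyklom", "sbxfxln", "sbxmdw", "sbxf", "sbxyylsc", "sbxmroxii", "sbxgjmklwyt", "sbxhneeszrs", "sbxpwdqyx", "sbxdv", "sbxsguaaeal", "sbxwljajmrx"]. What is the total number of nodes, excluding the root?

Insert word by word; a character creates a node only if that edge doesn't already exist:
  "sbxuyyklom" → 10 new (s, b, x, u, y, y, k, l, o, m)
  "sbxfxln" → prefix "sbx" already present; 4 new (f, x, l, n)
  "sbxmdw" → prefix "sbx" already present; 3 new (m, d, w)
  "sbxf" → prefix "sbxf" already present; 0 new (none)
  "sbxyylsc" → prefix "sbx" already present; 5 new (y, y, l, s, c)
  "sbxmroxii" → prefix "sbxm" already present; 5 new (r, o, x, i, i)
  "sbxgjmklwyt" → prefix "sbx" already present; 8 new (g, j, m, k, l, w, y, t)
  "sbxhneeszrs" → prefix "sbx" already present; 8 new (h, n, e, e, s, z, r, s)
  "sbxpwdqyx" → prefix "sbx" already present; 6 new (p, w, d, q, y, x)
  "sbxdv" → prefix "sbx" already present; 2 new (d, v)
  "sbxsguaaeal" → prefix "sbx" already present; 8 new (s, g, u, a, a, e, a, l)
  "sbxwljajmrx" → prefix "sbx" already present; 8 new (w, l, j, a, j, m, r, x)
Total nodes = 10 + 4 + 3 + 0 + 5 + 5 + 8 + 8 + 6 + 2 + 8 + 8 = 67

67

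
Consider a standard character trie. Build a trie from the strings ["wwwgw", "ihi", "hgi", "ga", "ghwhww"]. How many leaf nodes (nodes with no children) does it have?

5

Leaves are exactly the stored words that no other stored word extends.
Those words: "ga", "ghwhww", "hgi", "ihi", "wwwgw"
Leaf count: 5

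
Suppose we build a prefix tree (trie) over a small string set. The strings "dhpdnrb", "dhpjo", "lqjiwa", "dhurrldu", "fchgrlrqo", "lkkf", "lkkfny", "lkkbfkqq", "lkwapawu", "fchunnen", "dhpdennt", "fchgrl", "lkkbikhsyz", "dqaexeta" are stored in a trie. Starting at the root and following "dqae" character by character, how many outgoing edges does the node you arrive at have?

The children of the "dqae" node are the distinct next characters among strings starting with "dqae".
Characters that immediately follow "dqae" among the stored strings: {x}.
That node has 1 child edge.

1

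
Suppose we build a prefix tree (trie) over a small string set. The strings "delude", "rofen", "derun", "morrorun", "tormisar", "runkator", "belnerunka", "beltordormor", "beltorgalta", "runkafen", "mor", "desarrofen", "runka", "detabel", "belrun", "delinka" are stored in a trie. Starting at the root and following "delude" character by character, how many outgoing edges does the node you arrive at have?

The children of the "delude" node are the distinct next characters among strings starting with "delude".
No stored string extends past "delude".
That node has 0 child edges.

0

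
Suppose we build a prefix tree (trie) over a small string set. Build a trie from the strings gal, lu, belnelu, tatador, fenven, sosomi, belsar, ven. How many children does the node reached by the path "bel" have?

The children of the "bel" node are the distinct next characters among strings starting with "bel".
Characters that immediately follow "bel" among the stored strings: {n, s}.
That node has 2 child edges.

2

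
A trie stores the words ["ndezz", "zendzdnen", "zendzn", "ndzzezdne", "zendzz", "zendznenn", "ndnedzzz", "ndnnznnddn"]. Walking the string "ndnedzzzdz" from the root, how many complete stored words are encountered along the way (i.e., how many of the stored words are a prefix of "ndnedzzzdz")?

1

Walk "ndnedzzzdz" from the root; an end-of-word marker is hit whenever a stored word is a prefix of "ndnedzzzdz".
Prefixes of the query that are stored words: "ndnedzzz"
Count: 1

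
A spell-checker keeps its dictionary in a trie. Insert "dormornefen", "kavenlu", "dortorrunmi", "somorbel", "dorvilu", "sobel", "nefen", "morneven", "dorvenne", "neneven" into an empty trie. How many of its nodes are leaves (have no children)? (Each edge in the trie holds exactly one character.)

A leaf is a node with no children — equivalently, the end of a word that is not a proper prefix of any other stored word.
Those words: "dormornefen", "dortorrunmi", "dorvenne", "dorvilu", "kavenlu", "morneven", "nefen", "neneven", "sobel", "somorbel"
Leaf count: 10

10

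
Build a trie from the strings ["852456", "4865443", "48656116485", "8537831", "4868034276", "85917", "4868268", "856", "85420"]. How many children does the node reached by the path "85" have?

Walk "85" from the root, arriving at one node.
Characters that immediately follow "85" among the stored strings: {2, 3, 4, 6, 9}.
That node has 5 child edges.

5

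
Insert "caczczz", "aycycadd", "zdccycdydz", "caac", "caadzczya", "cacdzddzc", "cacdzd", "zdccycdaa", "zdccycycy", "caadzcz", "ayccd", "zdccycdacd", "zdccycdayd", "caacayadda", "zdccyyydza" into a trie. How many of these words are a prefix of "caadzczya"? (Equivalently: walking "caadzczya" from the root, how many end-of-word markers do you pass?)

2

Check each prefix of "caadzczya" against the stored set — each match is an end-marker on the path.
Prefixes of the query that are stored words: "caadzcz", "caadzczya"
Count: 2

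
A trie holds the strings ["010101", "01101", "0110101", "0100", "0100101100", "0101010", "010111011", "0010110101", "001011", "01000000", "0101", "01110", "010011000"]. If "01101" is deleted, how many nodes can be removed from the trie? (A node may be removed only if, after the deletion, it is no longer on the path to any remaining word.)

0

A node on "01101"'s path can go only if nothing else ends at it or branches off below it.
Every node on "01101" is still needed (e.g. by "0110101"), so nothing is freed.
Nodes removed: 0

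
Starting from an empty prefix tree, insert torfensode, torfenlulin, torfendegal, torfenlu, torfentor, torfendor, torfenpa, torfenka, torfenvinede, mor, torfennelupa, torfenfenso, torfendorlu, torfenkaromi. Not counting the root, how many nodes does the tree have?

Insert word by word; a character creates a node only if that edge doesn't already exist:
  "torfensode" → 10 new (t, o, r, f, e, n, s, o, d, e)
  "torfenlulin" → prefix "torfen" already present; 5 new (l, u, l, i, n)
  "torfendegal" → prefix "torfen" already present; 5 new (d, e, g, a, l)
  "torfenlu" → prefix "torfenlu" already present; 0 new (none)
  "torfentor" → prefix "torfen" already present; 3 new (t, o, r)
  "torfendor" → prefix "torfend" already present; 2 new (o, r)
  "torfenpa" → prefix "torfen" already present; 2 new (p, a)
  "torfenka" → prefix "torfen" already present; 2 new (k, a)
  "torfenvinede" → prefix "torfen" already present; 6 new (v, i, n, e, d, e)
  "mor" → 3 new (m, o, r)
  "torfennelupa" → prefix "torfen" already present; 6 new (n, e, l, u, p, a)
  "torfenfenso" → prefix "torfen" already present; 5 new (f, e, n, s, o)
  "torfendorlu" → prefix "torfendor" already present; 2 new (l, u)
  "torfenkaromi" → prefix "torfenka" already present; 4 new (r, o, m, i)
Total nodes = 10 + 5 + 5 + 0 + 3 + 2 + 2 + 2 + 6 + 3 + 6 + 5 + 2 + 4 = 55

55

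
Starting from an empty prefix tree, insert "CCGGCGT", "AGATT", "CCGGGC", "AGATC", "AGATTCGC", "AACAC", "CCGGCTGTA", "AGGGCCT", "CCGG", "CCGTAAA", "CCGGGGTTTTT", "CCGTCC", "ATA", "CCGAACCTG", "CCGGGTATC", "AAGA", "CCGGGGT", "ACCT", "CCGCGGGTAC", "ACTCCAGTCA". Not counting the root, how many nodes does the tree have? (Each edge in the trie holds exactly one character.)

75

Insert word by word; a character creates a node only if that edge doesn't already exist:
  "CCGGCGT" → 7 new (C, C, G, G, C, G, T)
  "AGATT" → 5 new (A, G, A, T, T)
  "CCGGGC" → prefix "CCGG" already present; 2 new (G, C)
  "AGATC" → prefix "AGAT" already present; 1 new (C)
  "AGATTCGC" → prefix "AGATT" already present; 3 new (C, G, C)
  "AACAC" → prefix "A" already present; 4 new (A, C, A, C)
  "CCGGCTGTA" → prefix "CCGGC" already present; 4 new (T, G, T, A)
  "AGGGCCT" → prefix "AG" already present; 5 new (G, G, C, C, T)
  "CCGG" → prefix "CCGG" already present; 0 new (none)
  "CCGTAAA" → prefix "CCG" already present; 4 new (T, A, A, A)
  "CCGGGGTTTTT" → prefix "CCGGG" already present; 6 new (G, T, T, T, T, T)
  "CCGTCC" → prefix "CCGT" already present; 2 new (C, C)
  "ATA" → prefix "A" already present; 2 new (T, A)
  "CCGAACCTG" → prefix "CCG" already present; 6 new (A, A, C, C, T, G)
  "CCGGGTATC" → prefix "CCGGG" already present; 4 new (T, A, T, C)
  "AAGA" → prefix "AA" already present; 2 new (G, A)
  "CCGGGGT" → prefix "CCGGGGT" already present; 0 new (none)
  "ACCT" → prefix "A" already present; 3 new (C, C, T)
  "CCGCGGGTAC" → prefix "CCG" already present; 7 new (C, G, G, G, T, A, C)
  "ACTCCAGTCA" → prefix "AC" already present; 8 new (T, C, C, A, G, T, C, A)
Total nodes = 7 + 5 + 2 + 1 + 3 + 4 + 4 + 5 + 0 + 4 + 6 + 2 + 2 + 6 + 4 + 2 + 0 + 3 + 7 + 8 = 75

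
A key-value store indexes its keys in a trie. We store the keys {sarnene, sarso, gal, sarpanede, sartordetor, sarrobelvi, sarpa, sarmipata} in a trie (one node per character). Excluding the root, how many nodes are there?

39

Count nodes per top-level branch (shared prefixes stored once):
  'g'-branch (gal): 3 nodes
  's'-branch (sarmipata, sarnene, sarpa, sarpanede, sarrobelvi, sarso, sartordetor): 36 nodes
Sum: 39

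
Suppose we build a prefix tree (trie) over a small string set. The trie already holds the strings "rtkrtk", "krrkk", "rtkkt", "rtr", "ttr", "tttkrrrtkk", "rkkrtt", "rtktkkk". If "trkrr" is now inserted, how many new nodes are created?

"t" is already a path in the trie; the remaining "rkrr" must be added.
So 5 − 1 = 4 new nodes.

4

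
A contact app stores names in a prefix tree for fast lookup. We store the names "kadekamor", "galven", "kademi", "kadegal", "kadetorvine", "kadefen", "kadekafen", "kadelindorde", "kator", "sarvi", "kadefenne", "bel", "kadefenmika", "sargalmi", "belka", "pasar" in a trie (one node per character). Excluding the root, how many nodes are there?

70

Count nodes per top-level branch (shared prefixes stored once):
  'b'-branch (bel, belka): 5 nodes
  'g'-branch (galven): 6 nodes
  'k'-branch (kadefen, kadefenmika, kadefenne, kadegal, kadekafen, kadekamor, kadelindorde, kademi, kadetorvine, kator): 44 nodes
  'p'-branch (pasar): 5 nodes
  's'-branch (sargalmi, sarvi): 10 nodes
Sum: 70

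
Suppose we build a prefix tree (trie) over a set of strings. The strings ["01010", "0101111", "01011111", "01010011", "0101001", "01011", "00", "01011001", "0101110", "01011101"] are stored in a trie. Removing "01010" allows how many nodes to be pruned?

After clearing the end-marker at "01010", prune upward until reaching a node still needed by another word.
Every node on "01010" is still needed (e.g. by "01010011"), so nothing is freed.
Nodes removed: 0

0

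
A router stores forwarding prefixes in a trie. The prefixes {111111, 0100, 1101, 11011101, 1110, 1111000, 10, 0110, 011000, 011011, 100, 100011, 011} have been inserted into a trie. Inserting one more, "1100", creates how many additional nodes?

The longest prefix of "1100" already in the trie is "110" (length 3).
Each of the 1 remaining characters creates one node.

1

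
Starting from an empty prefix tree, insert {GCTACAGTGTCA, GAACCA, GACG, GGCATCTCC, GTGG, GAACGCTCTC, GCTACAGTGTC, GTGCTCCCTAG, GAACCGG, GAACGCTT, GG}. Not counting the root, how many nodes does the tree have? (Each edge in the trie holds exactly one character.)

Trace insertions, counting only characters that open a new branch:
  "GCTACAGTGTCA" → 12 new (G, C, T, A, C, A, G, T, G, T, C, A)
  "GAACCA" → prefix "G" already present; 5 new (A, A, C, C, A)
  "GACG" → prefix "GA" already present; 2 new (C, G)
  "GGCATCTCC" → prefix "G" already present; 8 new (G, C, A, T, C, T, C, C)
  "GTGG" → prefix "G" already present; 3 new (T, G, G)
  "GAACGCTCTC" → prefix "GAAC" already present; 6 new (G, C, T, C, T, C)
  "GCTACAGTGTC" → prefix "GCTACAGTGTC" already present; 0 new (none)
  "GTGCTCCCTAG" → prefix "GTG" already present; 8 new (C, T, C, C, C, T, A, G)
  "GAACCGG" → prefix "GAACC" already present; 2 new (G, G)
  "GAACGCTT" → prefix "GAACGCT" already present; 1 new (T)
  "GG" → prefix "GG" already present; 0 new (none)
Total nodes = 12 + 5 + 2 + 8 + 3 + 6 + 0 + 8 + 2 + 1 + 0 = 47

47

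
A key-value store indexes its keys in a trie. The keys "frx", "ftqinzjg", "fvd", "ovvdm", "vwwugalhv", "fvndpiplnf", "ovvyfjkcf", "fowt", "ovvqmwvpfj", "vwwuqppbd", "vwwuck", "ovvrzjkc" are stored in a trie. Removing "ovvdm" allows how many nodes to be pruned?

2

After clearing the end-marker at "ovvdm", prune upward until reaching a node still needed by another word.
The suffix "dm" (2 nodes) is used only by "ovvdm"; the node for "ovv" still has the child "y", so pruning stops there.
Nodes removed: 2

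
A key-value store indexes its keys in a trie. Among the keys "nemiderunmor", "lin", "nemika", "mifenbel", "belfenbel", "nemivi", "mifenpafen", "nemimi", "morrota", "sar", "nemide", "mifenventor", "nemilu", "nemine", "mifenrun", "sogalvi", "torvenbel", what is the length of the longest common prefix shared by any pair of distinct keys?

Look for the deepest trie node that still has at least two words in its subtree.
"nemide" and "nemiderunmor" agree on "nemide" (6 characters) before diverging; nothing deeper is shared.
Longest shared-prefix length: 6

6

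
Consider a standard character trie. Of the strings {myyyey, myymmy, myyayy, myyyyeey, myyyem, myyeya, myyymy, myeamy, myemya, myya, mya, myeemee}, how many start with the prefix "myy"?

8

Walk to "myy"; the words in its subtree are exactly those with that prefix.
Matches: "myya", "myyayy", "myyeya", "myymmy", "myyyem", "myyyey", "myyymy", "myyyyeey"
Count: 8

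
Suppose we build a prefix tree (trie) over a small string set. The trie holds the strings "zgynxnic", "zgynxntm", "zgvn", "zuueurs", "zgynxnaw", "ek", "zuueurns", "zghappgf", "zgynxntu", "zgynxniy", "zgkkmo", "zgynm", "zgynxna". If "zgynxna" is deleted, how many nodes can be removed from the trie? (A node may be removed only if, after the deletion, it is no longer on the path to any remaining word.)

0

After clearing the end-marker at "zgynxna", prune upward until reaching a node still needed by another word.
Every node on "zgynxna" is still needed (e.g. by "zgynxnaw"), so nothing is freed.
Nodes removed: 0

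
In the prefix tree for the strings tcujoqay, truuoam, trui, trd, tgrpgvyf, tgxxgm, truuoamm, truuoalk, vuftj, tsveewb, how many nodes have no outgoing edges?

9

Leaves are exactly the stored words that no other stored word extends.
Those words: "tcujoqay", "tgrpgvyf", "tgxxgm", "trd", "trui", "truuoalk", "truuoamm", "tsveewb", "vuftj"
Leaf count: 9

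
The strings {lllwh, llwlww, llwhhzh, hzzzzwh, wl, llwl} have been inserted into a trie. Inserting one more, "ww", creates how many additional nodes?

1

The longest prefix of "ww" already in the trie is "w" (length 1).
So 2 − 1 = 1 new nodes.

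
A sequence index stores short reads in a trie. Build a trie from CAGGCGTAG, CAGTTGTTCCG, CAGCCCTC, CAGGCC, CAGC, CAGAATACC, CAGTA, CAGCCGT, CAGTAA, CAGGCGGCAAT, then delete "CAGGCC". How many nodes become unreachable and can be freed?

1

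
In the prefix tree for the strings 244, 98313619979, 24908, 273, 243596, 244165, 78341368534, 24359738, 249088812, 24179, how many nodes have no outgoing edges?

Leaves are exactly the stored words that no other stored word extends.
Those words: "24179", "243596", "24359738", "244165", "249088812", "273", "78341368534", "98313619979"
Leaf count: 8

8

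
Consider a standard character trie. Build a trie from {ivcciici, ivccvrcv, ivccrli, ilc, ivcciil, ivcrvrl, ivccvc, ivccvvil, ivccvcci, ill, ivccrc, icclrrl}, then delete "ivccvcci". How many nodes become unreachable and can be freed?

Walk "ivccvcci" from the leaf back toward the root, removing each node that no remaining word uses.
The suffix "ci" (2 nodes) is used only by "ivccvcci"; "ivccvc" is itself a stored word, so pruning stops there.
Nodes removed: 2

2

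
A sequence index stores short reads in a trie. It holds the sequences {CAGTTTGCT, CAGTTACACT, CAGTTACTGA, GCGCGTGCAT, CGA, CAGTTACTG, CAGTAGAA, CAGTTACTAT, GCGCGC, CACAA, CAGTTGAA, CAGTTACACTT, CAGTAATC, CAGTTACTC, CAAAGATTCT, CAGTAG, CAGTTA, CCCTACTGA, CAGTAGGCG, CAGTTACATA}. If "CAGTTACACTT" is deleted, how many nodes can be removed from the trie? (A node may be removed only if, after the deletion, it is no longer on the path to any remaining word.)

1

After clearing the end-marker at "CAGTTACACTT", prune upward until reaching a node still needed by another word.
The suffix "T" (1 node) is used only by "CAGTTACACTT"; "CAGTTACACT" is itself a stored word, so pruning stops there.
Nodes removed: 1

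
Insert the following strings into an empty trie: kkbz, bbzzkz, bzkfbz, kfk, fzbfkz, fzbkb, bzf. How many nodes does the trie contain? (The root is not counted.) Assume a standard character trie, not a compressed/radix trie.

Trie structure (* marks end of a word):
(root)
├─ b
│  ├─ b
│  │  └─ z
│  │     └─ z
│  │        └─ k
│  │           └─ z *
│  └─ z
│     ├─ f *
│     └─ k
│        └─ f
│           └─ b
│              └─ z *
├─ f
│  └─ z
│     └─ b
│        ├─ f
│        │  └─ k
│        │     └─ z *
│        └─ k
│           └─ b *
└─ k
   ├─ f
   │  └─ k *
   └─ k
      └─ b
         └─ z *
Counting every labelled node above: 26.

26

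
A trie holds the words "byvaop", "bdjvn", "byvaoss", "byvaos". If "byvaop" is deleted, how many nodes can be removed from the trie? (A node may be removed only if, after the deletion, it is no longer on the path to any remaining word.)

After clearing the end-marker at "byvaop", prune upward until reaching a node still needed by another word.
The suffix "p" (1 node) is used only by "byvaop"; the node for "byvao" still has the child "s", so pruning stops there.
Nodes removed: 1

1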